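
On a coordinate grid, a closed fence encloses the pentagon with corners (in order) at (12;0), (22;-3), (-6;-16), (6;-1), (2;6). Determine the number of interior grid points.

166

Using the shoelace formula, 2A = |(12·(-3) − 22·0) + (22·(-16) − (-6)·(-3)) + ((-6)·(-1) − 6·(-16)) + (6·6 − 2·(-1)) + (2·0 − 12·6)| = 338, so the area is 169.
Along each edge there are gcd(|Δx|,|Δy|)+1 lattice points, so counting each shared vertex once the boundary has gcd(10,3) + gcd(28,13) + gcd(12,15) + gcd(4,7) + gcd(10,6) = 1+1+3+1+2 = 8.
Pick's theorem gives I = A − B/2 + 1 = 169 − 8/2 + 1 = 166.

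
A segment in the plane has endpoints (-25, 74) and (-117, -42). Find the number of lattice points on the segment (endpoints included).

The number of lattice points on a segment between lattice points is gcd(|Δx|,|Δy|) + 1 = gcd(92,116) + 1 = 4 + 1 = 5.

5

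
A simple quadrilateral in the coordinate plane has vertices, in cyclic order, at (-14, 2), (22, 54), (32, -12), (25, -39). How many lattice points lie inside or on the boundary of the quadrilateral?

The shoelace formula gives twice the area as |((-14)·54 − 22·2) + (22·(-12) − 32·54) + (32·(-39) − 25·(-12)) + (25·2 − (-14)·(-39))| = 4236, so the area is 2118.
The number of boundary lattice points is Σ gcd(|Δx|,|Δy|) = gcd(36,52) + gcd(10,66) + gcd(7,27) + gcd(39,41) = 4+2+1+1 = 8.
Pick's theorem gives I = A − B/2 + 1 = 2118 − 8/2 + 1 = 2115, so the closed region contains I + B = 2115 + 8 = 2123 lattice points.

2123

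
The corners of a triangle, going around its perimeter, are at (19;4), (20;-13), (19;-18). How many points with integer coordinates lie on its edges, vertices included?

Summing gcd(|Δx|,|Δy|) over the edges gives the boundary count: gcd(1,17) + gcd(1,5) + gcd(0,22) = 1+1+22 = 24.

24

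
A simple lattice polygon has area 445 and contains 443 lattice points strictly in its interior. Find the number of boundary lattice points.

Pick's theorem gives A = I + B/2 − 1, so B = 2(A − I + 1) = 2(445 − 443 + 1) = 6.

6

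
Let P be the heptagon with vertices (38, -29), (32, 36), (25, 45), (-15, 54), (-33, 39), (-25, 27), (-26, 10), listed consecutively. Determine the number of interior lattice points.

3479

The shoelace formula gives twice the area as |(38·36 − 32·(-29)) + (32·45 − 25·36) + (25·54 − (-15)·45) + ((-15)·39 − (-33)·54) + ((-33)·27 − (-25)·39) + ((-25)·10 − (-26)·27) + ((-26)·(-29) − 38·10)| = 6968, so the area is 3484.
Along each edge there are gcd(|Δx|,|Δy|)+1 lattice points, so counting each shared vertex once the boundary has gcd(6,65) + gcd(7,9) + gcd(40,9) + gcd(18,15) + gcd(8,12) + gcd(1,17) + gcd(64,39) = 1+1+1+3+4+1+1 = 12.
Pick's theorem gives I = A − B/2 + 1 = 3484 − 12/2 + 1 = 3479.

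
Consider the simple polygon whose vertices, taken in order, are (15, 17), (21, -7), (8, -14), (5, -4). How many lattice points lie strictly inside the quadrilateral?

255

Using the shoelace formula, 2A = |[15·(-7) − 21·17] + [21·(-14) − 8·(-7)] + [8·(-4) − 5·(-14)] + [5·17 − 15·(-4)]| = 517, so the area is 258.5.
The number of boundary lattice points is Σ gcd(|Δx|,|Δy|) = gcd(6,24) + gcd(13,7) + gcd(3,10) + gcd(10,21) = 6+1+1+1 = 9.
By Pick's theorem A = I + B/2 − 1, so I = 258.5 − 9/2 + 1 = 255.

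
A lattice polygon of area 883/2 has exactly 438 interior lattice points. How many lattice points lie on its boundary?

Pick's theorem gives A = I + B/2 − 1, so B = 2(A − I + 1) = 2(883/2 − 438 + 1) = 9.

9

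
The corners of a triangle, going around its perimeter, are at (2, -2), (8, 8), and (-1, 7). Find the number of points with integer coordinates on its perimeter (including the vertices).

The number of boundary lattice points is Σ gcd(|Δx|,|Δy|) = gcd(6,10) + gcd(9,1) + gcd(3,9) = 2+1+3 = 6.

6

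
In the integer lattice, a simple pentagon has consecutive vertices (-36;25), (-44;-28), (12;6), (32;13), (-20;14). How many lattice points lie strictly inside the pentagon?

The shoelace formula gives twice the area as |((-36)·(-28) − (-44)·25) + ((-44)·6 − 12·(-28)) + (12·13 − 32·6) + (32·14 − (-20)·13) + ((-20)·25 − (-36)·14)| = 2856, so the area is 1428.
Summing gcd(|Δx|,|Δy|) over the edges gives the boundary count: gcd(8,53) + gcd(56,34) + gcd(20,7) + gcd(52,1) + gcd(16,11) = 1+2+1+1+1 = 6.
Pick's theorem gives I = A − B/2 + 1 = 1428 − 6/2 + 1 = 1426.

1426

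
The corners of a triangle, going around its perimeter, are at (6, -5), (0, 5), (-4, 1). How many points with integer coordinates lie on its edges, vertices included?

8

The number of boundary lattice points is Σ gcd(|Δx|,|Δy|) = gcd(6,10) + gcd(4,4) + gcd(10,6) = 2+4+2 = 8.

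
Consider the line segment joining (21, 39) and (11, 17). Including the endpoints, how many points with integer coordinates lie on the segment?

3

The number of lattice points on a segment between lattice points is gcd(|Δx|,|Δy|) + 1 = gcd(10,22) + 1 = 2 + 1 = 3.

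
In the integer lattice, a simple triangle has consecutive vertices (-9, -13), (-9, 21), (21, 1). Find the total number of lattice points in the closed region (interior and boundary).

Using the shoelace formula, 2A = |[(-9)·21 − (-9)·(-13)] + [(-9)·1 − 21·21] + [21·(-13) − (-9)·1]| = 1020, so the area is 510.
The number of boundary lattice points is Σ gcd(|Δx|,|Δy|) = gcd(0,34) + gcd(30,20) + gcd(30,14) = 34+10+2 = 46.
Pick's theorem gives I = A − B/2 + 1 = 510 − 46/2 + 1 = 488, so the closed region contains I + B = 488 + 46 = 534 lattice points.

534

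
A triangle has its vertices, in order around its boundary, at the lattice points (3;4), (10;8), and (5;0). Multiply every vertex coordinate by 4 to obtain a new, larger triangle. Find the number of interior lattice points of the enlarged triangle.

By the shoelace formula, twice the signed area is |[3·8 − 10·4] + [10·0 − 5·8] + [5·4 − 3·0]| = 36, so the area is 18.
Summing gcd(|Δx|,|Δy|) over the edges gives the boundary count: gcd(7,4) + gcd(5,8) + gcd(2,4) = 1+1+2 = 4.
Scaling by 4 multiplies the area by 4² = 16 (so the new area is 288) and multiplies the boundary lattice-point count by 4, giving 16.
By Pick's theorem, the interior count of the dilated polygon is 288 − 16/2 + 1 = 281.

281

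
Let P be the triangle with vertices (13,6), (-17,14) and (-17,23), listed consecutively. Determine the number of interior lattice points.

130

By the shoelace formula, twice the signed area is |(13·14 − (-17)·6) + ((-17)·23 − (-17)·14) + ((-17)·6 − 13·23)| = 270, so the area is 135.
The number of boundary lattice points is Σ gcd(|Δx|,|Δy|) = gcd(30,8) + gcd(0,9) + gcd(30,17) = 2+9+1 = 12.
Pick's theorem gives I = A − B/2 + 1 = 135 − 12/2 + 1 = 130.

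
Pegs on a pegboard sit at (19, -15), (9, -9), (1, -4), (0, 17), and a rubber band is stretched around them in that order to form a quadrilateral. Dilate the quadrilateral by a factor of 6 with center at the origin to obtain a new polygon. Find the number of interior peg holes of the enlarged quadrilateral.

By the shoelace formula, twice the signed area is |(19·(-9) − 9·(-15)) + (9·(-4) − 1·(-9)) + (1·17 − 0·(-4)) + (0·(-15) − 19·17)| = 369, so the area is 184.5.
Summing gcd(|Δx|,|Δy|) over the edges gives the boundary count: gcd(10,6) + gcd(8,5) + gcd(1,21) + gcd(19,32) = 2+1+1+1 = 5.
Scaling by 6 multiplies the area by 6² = 36 (so the new area is 6642) and multiplies the boundary lattice-point count by 6, giving 30.
By Pick's theorem, the interior count of the dilated polygon is 6642 − 30/2 + 1 = 6628.

6628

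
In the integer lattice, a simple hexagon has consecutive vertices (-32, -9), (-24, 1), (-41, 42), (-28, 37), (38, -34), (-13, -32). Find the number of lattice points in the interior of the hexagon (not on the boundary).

2285

By the shoelace formula, twice the signed area is |((-32)·1 − (-24)·(-9)) + ((-24)·42 − (-41)·1) + ((-41)·37 − (-28)·42) + ((-28)·(-34) − 38·37) + (38·(-32) − (-13)·(-34)) + ((-13)·(-9) − (-32)·(-32))| = 4575, so the area is 4575/2.
Along each edge there are gcd(|Δx|,|Δy|)+1 lattice points, so counting each shared vertex once the boundary has gcd(8,10) + gcd(17,41) + gcd(13,5) + gcd(66,71) + gcd(51,2) + gcd(19,23) = 2+1+1+1+1+1 = 7.
Pick's theorem gives I = A − B/2 + 1 = 4575/2 − 7/2 + 1 = 2285.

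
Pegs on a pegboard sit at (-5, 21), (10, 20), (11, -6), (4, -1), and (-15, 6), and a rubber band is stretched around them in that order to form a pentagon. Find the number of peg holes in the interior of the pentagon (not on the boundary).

423

Using the shoelace formula, 2A = |((-5)·20 − 10·21) + (10·(-6) − 11·20) + (11·(-1) − 4·(-6)) + (4·6 − (-15)·(-1)) + ((-15)·21 − (-5)·6)| = 853, so the area is 853/2.
Summing gcd(|Δx|,|Δy|) over the edges gives the boundary count: gcd(15,1) + gcd(1,26) + gcd(7,5) + gcd(19,7) + gcd(10,15) = 1+1+1+1+5 = 9.
By Pick's theorem A = I + B/2 − 1, so I = 853/2 − 9/2 + 1 = 423.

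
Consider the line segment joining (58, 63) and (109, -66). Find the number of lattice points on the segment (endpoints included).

The number of lattice points on a segment between lattice points is gcd(|Δx|,|Δy|) + 1 = gcd(51,129) + 1 = 3 + 1 = 4.

4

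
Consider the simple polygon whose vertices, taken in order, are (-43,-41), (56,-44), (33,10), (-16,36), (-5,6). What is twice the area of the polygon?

8095

Using the shoelace formula, 2A = |((-43)·(-44) − 56·(-41)) + (56·10 − 33·(-44)) + (33·36 − (-16)·10) + ((-16)·6 − (-5)·36) + ((-5)·(-41) − (-43)·6)| = 8095, so the area is 8095/2.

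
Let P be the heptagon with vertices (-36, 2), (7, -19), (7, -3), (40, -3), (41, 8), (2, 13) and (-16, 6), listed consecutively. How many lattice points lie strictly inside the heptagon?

By the shoelace formula, twice the signed area is |((-36)·(-19) − 7·2) + (7·(-3) − 7·(-19)) + (7·(-3) − 40·(-3)) + (40·8 − 41·(-3)) + (41·13 − 2·8) + (2·6 − (-16)·13) + ((-16)·2 − (-36)·6)| = 2245, so the area is 2245/2.
The number of boundary lattice points is Σ gcd(|Δx|,|Δy|) = gcd(43,21) + gcd(0,16) + gcd(33,0) + gcd(1,11) + gcd(39,5) + gcd(18,7) + gcd(20,4) = 1+16+33+1+1+1+4 = 57.
Pick's theorem gives I = A − B/2 + 1 = 2245/2 − 57/2 + 1 = 1095.

1095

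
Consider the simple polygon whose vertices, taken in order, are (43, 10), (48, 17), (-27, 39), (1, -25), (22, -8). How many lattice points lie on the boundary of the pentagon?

10

The number of boundary lattice points is Σ gcd(|Δx|,|Δy|) = gcd(5,7) + gcd(75,22) + gcd(28,64) + gcd(21,17) + gcd(21,18) = 1+1+4+1+3 = 10.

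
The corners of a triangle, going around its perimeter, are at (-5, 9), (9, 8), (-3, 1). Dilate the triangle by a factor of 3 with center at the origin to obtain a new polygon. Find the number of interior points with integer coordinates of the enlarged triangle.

490

The shoelace formula gives twice the area as |((-5)·8 − 9·9) + (9·1 − (-3)·8) + ((-3)·9 − (-5)·1)| = 110, so the area is 55.
The number of boundary lattice points is Σ gcd(|Δx|,|Δy|) = gcd(14,1) + gcd(12,7) + gcd(2,8) = 1+1+2 = 4.
Scaling by 3 multiplies the area by 3² = 9 (so the new area is 495) and multiplies the boundary lattice-point count by 3, giving 12.
By Pick's theorem, the interior count of the dilated polygon is 495 − 12/2 + 1 = 490.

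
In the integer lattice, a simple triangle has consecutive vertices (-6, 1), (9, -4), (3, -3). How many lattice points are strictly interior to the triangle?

5

By the shoelace formula, twice the signed area is |[(-6)·(-4) − 9·1] + [9·(-3) − 3·(-4)] + [3·1 − (-6)·(-3)]| = 15, so the area is 7.5.
The number of boundary lattice points is Σ gcd(|Δx|,|Δy|) = gcd(15,5) + gcd(6,1) + gcd(9,4) = 5+1+1 = 7.
By Pick's theorem A = I + B/2 − 1, so I = 7.5 − 7/2 + 1 = 5.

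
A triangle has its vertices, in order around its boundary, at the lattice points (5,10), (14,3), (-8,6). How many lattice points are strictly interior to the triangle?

63

The shoelace formula gives twice the area as |[5·3 − 14·10] + [14·6 − (-8)·3] + [(-8)·10 − 5·6]| = 127, so the area is 127/2.
Summing gcd(|Δx|,|Δy|) over the edges gives the boundary count: gcd(9,7) + gcd(22,3) + gcd(13,4) = 1+1+1 = 3.
Pick's theorem gives I = A − B/2 + 1 = 127/2 − 3/2 + 1 = 63.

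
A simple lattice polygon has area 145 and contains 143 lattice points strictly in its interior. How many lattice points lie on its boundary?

Pick's theorem gives A = I + B/2 − 1, so B = 2(A − I + 1) = 2(145 − 143 + 1) = 6.

6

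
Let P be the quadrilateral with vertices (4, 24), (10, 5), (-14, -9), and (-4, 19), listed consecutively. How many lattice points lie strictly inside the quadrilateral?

355

The shoelace formula gives twice the area as |(4·5 − 10·24) + (10·(-9) − (-14)·5) + ((-14)·19 − (-4)·(-9)) + ((-4)·24 − 4·19)| = 714, so the area is 357.
Along each edge there are gcd(|Δx|,|Δy|)+1 lattice points, so counting each shared vertex once the boundary has gcd(6,19) + gcd(24,14) + gcd(10,28) + gcd(8,5) = 1+2+2+1 = 6.
By Pick's theorem A = I + B/2 − 1, so I = 357 − 6/2 + 1 = 355.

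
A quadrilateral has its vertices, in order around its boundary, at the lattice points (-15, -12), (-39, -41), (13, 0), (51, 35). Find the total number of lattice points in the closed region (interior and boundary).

By the shoelace formula, twice the signed area is |[(-15)·(-41) − (-39)·(-12)] + [(-39)·0 − 13·(-41)] + [13·35 − 51·0] + [51·(-12) − (-15)·35]| = 1048, so the area is 524.
The number of boundary lattice points is Σ gcd(|Δx|,|Δy|) = gcd(24,29) + gcd(52,41) + gcd(38,35) + gcd(66,47) = 1+1+1+1 = 4.
Pick's theorem gives I = A − B/2 + 1 = 524 − 4/2 + 1 = 523, so the closed region contains I + B = 523 + 4 = 527 lattice points.

527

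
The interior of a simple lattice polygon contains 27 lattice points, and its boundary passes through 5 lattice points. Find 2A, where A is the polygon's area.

By Pick's theorem, A = I + B/2 − 1 = 27 + 5/2 − 1 = 57/2.
Hence 2A = 57.

57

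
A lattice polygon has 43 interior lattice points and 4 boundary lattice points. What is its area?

By Pick's theorem, A = I + B/2 − 1 = 43 + 4/2 − 1 = 44.

44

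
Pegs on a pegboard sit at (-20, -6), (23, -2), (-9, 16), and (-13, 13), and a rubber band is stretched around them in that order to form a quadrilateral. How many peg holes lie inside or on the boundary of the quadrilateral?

482

Using the shoelace formula, 2A = |((-20)·(-2) − 23·(-6)) + (23·16 − (-9)·(-2)) + ((-9)·13 − (-13)·16) + ((-13)·(-6) − (-20)·13)| = 957, so the area is 957/2.
Along each edge there are gcd(|Δx|,|Δy|)+1 lattice points, so counting each shared vertex once the boundary has gcd(43,4) + gcd(32,18) + gcd(4,3) + gcd(7,19) = 1+2+1+1 = 5.
Pick's theorem gives I = A − B/2 + 1 = 957/2 − 5/2 + 1 = 477, so the closed region contains I + B = 477 + 5 = 482 lattice points.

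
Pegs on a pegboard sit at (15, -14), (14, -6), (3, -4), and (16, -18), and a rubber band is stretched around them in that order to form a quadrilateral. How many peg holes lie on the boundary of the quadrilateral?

4

Summing gcd(|Δx|,|Δy|) over the edges gives the boundary count: gcd(1,8) + gcd(11,2) + gcd(13,14) + gcd(1,4) = 1+1+1+1 = 4.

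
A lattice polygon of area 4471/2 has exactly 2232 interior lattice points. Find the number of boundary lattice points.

Pick's theorem gives A = I + B/2 − 1, so B = 2(A − I + 1) = 2(4471/2 − 2232 + 1) = 9.

9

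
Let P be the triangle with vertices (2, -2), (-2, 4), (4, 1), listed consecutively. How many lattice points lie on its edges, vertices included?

6

Summing gcd(|Δx|,|Δy|) over the edges gives the boundary count: gcd(4,6) + gcd(6,3) + gcd(2,3) = 2+3+1 = 6.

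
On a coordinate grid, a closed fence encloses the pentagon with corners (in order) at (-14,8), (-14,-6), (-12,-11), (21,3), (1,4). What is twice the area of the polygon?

618

By the shoelace formula, twice the signed area is |[(-14)·(-6) − (-14)·8] + [(-14)·(-11) − (-12)·(-6)] + [(-12)·3 − 21·(-11)] + [21·4 − 1·3] + [1·8 − (-14)·4]| = 618, so the area is 309.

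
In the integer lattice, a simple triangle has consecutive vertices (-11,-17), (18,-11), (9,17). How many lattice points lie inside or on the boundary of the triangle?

436

Using the shoelace formula, 2A = |((-11)·(-11) − 18·(-17)) + (18·17 − 9·(-11)) + (9·(-17) − (-11)·17)| = 866, so the area is 433.
Along each edge there are gcd(|Δx|,|Δy|)+1 lattice points, so counting each shared vertex once the boundary has gcd(29,6) + gcd(9,28) + gcd(20,34) = 1+1+2 = 4.
Pick's theorem gives I = A − B/2 + 1 = 433 − 4/2 + 1 = 432, so the closed region contains I + B = 432 + 4 = 436 lattice points.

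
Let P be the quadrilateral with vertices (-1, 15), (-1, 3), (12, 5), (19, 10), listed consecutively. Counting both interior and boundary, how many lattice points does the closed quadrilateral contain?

By the shoelace formula, twice the signed area is |[(-1)·3 − (-1)·15] + [(-1)·5 − 12·3] + [12·10 − 19·5] + [19·15 − (-1)·10]| = 291, so the area is 291/2.
Summing gcd(|Δx|,|Δy|) over the edges gives the boundary count: gcd(0,12) + gcd(13,2) + gcd(7,5) + gcd(20,5) = 12+1+1+5 = 19.
Pick's theorem gives I = A − B/2 + 1 = 291/2 − 19/2 + 1 = 137, so the closed region contains I + B = 137 + 19 = 156 lattice points.

156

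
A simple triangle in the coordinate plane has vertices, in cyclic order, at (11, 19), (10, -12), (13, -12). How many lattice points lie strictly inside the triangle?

Using the shoelace formula, 2A = |[11·(-12) − 10·19] + [10·(-12) − 13·(-12)] + [13·19 − 11·(-12)]| = 93, so the area is 46.5.
The number of boundary lattice points is Σ gcd(|Δx|,|Δy|) = gcd(1,31) + gcd(3,0) + gcd(2,31) = 1+3+1 = 5.
By Pick's theorem A = I + B/2 − 1, so I = 46.5 − 5/2 + 1 = 45.

45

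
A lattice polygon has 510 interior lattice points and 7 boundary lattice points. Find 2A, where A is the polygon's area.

1025

Pick's theorem states A = I + B/2 − 1, so A = 510 + 7/2 − 1 = 1025/2.
Hence 2A = 1025.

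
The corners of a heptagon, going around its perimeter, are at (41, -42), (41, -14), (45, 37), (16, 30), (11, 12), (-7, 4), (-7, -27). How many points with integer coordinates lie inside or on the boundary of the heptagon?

By the shoelace formula, twice the signed area is |(41·(-14) − 41·(-42)) + (41·37 − 45·(-14)) + (45·30 − 16·37) + (16·12 − 11·30) + (11·4 − (-7)·12) + ((-7)·(-27) − (-7)·4) + ((-7)·(-42) − 41·(-27))| = 5661, so the area is 5661/2.
Summing gcd(|Δx|,|Δy|) over the edges gives the boundary count: gcd(0,28) + gcd(4,51) + gcd(29,7) + gcd(5,18) + gcd(18,8) + gcd(0,31) + gcd(48,15) = 28+1+1+1+2+31+3 = 67.
Pick's theorem gives I = A − B/2 + 1 = 5661/2 − 67/2 + 1 = 2798, so the closed region contains I + B = 2798 + 67 = 2865 lattice points.

2865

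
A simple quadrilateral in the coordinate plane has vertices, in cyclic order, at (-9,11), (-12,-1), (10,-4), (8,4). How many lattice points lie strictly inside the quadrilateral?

195

By the shoelace formula, twice the signed area is |[(-9)·(-1) − (-12)·11] + [(-12)·(-4) − 10·(-1)] + [10·4 − 8·(-4)] + [8·11 − (-9)·4]| = 395, so the area is 395/2.
Along each edge there are gcd(|Δx|,|Δy|)+1 lattice points, so counting each shared vertex once the boundary has gcd(3,12) + gcd(22,3) + gcd(2,8) + gcd(17,7) = 3+1+2+1 = 7.
By Pick's theorem A = I + B/2 − 1, so I = 395/2 − 7/2 + 1 = 195.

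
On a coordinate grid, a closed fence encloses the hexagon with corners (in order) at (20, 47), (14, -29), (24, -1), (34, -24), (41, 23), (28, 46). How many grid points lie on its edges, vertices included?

8

The number of boundary lattice points is Σ gcd(|Δx|,|Δy|) = gcd(6,76) + gcd(10,28) + gcd(10,23) + gcd(7,47) + gcd(13,23) + gcd(8,1) = 2+2+1+1+1+1 = 8.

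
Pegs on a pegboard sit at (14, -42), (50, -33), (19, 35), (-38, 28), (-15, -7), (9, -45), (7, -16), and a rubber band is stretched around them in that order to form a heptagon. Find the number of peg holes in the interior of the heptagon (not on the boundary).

The shoelace formula gives twice the area as |[14·(-33) − 50·(-42)] + [50·35 − 19·(-33)] + [19·28 − (-38)·35] + [(-38)·(-7) − (-15)·28] + [(-15)·(-45) − 9·(-7)] + [9·(-16) − 7·(-45)] + [7·(-42) − 14·(-16)]| = 7402, so the area is 3701.
Along each edge there are gcd(|Δx|,|Δy|)+1 lattice points, so counting each shared vertex once the boundary has gcd(36,9) + gcd(31,68) + gcd(57,7) + gcd(23,35) + gcd(24,38) + gcd(2,29) + gcd(7,26) = 9+1+1+1+2+1+1 = 16.
Pick's theorem gives I = A − B/2 + 1 = 3701 − 16/2 + 1 = 3694.

3694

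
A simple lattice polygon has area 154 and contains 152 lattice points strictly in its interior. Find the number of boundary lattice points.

6

Pick's theorem gives A = I + B/2 − 1, so B = 2(A − I + 1) = 2(154 − 152 + 1) = 6.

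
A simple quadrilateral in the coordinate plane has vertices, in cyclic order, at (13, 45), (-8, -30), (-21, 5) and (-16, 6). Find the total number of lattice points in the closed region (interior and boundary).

776

Using the shoelace formula, 2A = |(13·(-30) − (-8)·45) + ((-8)·5 − (-21)·(-30)) + ((-21)·6 − (-16)·5) + ((-16)·45 − 13·6)| = 1544, so the area is 772.
The number of boundary lattice points is Σ gcd(|Δx|,|Δy|) = gcd(21,75) + gcd(13,35) + gcd(5,1) + gcd(29,39) = 3+1+1+1 = 6.
Pick's theorem gives I = A − B/2 + 1 = 772 − 6/2 + 1 = 770, so the closed region contains I + B = 770 + 6 = 776 lattice points.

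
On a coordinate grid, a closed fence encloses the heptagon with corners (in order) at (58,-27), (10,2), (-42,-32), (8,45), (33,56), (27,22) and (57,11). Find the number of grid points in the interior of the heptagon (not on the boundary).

By the shoelace formula, twice the signed area is |(58·2 − 10·(-27)) + (10·(-32) − (-42)·2) + ((-42)·45 − 8·(-32)) + (8·56 − 33·45) + (33·22 − 27·56) + (27·11 − 57·22) + (57·(-27) − 58·11)| = 6441, so the area is 6441/2.
The number of boundary lattice points is Σ gcd(|Δx|,|Δy|) = gcd(48,29) + gcd(52,34) + gcd(50,77) + gcd(25,11) + gcd(6,34) + gcd(30,11) + gcd(1,38) = 1+2+1+1+2+1+1 = 9.
By Pick's theorem A = I + B/2 − 1, so I = 6441/2 − 9/2 + 1 = 3217.

3217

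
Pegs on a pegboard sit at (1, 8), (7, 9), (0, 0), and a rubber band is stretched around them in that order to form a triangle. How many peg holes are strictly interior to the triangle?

Using the shoelace formula, 2A = |(1·9 − 7·8) + (7·0 − 0·9) + (0·8 − 1·0)| = 47, so the area is 23.5.
Summing gcd(|Δx|,|Δy|) over the edges gives the boundary count: gcd(6,1) + gcd(7,9) + gcd(1,8) = 1+1+1 = 3.
By Pick's theorem A = I + B/2 − 1, so I = 23.5 − 3/2 + 1 = 23.

23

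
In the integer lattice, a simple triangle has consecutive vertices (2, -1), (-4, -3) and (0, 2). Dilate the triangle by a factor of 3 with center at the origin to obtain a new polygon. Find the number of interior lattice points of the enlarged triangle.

The shoelace formula gives twice the area as |(2·(-3) − (-4)·(-1)) + ((-4)·2 − 0·(-3)) + (0·(-1) − 2·2)| = 22, so the area is 11.
Along each edge there are gcd(|Δx|,|Δy|)+1 lattice points, so counting each shared vertex once the boundary has gcd(6,2) + gcd(4,5) + gcd(2,3) = 2+1+1 = 4.
Scaling by 3 multiplies the area by 3² = 9 (so the new area is 99) and multiplies the boundary lattice-point count by 3, giving 12.
By Pick's theorem, the interior count of the dilated polygon is 99 − 12/2 + 1 = 94.

94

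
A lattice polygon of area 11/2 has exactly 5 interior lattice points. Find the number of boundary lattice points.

Pick's theorem gives A = I + B/2 − 1, so B = 2(A − I + 1) = 2(11/2 − 5 + 1) = 3.

3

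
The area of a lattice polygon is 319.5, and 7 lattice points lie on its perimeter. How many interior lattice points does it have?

From Pick's theorem, I = A − B/2 + 1 = 319.5 − 7/2 + 1 = 317.

317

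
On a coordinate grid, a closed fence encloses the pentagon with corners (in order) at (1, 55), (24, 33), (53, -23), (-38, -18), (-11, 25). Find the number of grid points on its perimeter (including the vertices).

Summing gcd(|Δx|,|Δy|) over the edges gives the boundary count: gcd(23,22) + gcd(29,56) + gcd(91,5) + gcd(27,43) + gcd(12,30) = 1+1+1+1+6 = 10.

10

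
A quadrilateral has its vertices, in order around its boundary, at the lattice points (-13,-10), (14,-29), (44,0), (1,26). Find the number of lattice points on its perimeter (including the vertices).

Summing gcd(|Δx|,|Δy|) over the edges gives the boundary count: gcd(27,19) + gcd(30,29) + gcd(43,26) + gcd(14,36) = 1+1+1+2 = 5.

5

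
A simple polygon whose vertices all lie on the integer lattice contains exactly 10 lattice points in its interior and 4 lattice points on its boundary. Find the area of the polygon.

11

By Pick's theorem, A = I + B/2 − 1 = 10 + 4/2 − 1 = 11.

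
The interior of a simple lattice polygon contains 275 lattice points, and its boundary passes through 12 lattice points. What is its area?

280

Pick's theorem states A = I + B/2 − 1, so A = 275 + 12/2 − 1 = 280.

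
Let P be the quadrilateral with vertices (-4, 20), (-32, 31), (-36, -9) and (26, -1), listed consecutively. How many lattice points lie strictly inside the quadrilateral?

1349

Using the shoelace formula, 2A = |[(-4)·31 − (-32)·20] + [(-32)·(-9) − (-36)·31] + [(-36)·(-1) − 26·(-9)] + [26·20 − (-4)·(-1)]| = 2706, so the area is 1353.
Summing gcd(|Δx|,|Δy|) over the edges gives the boundary count: gcd(28,11) + gcd(4,40) + gcd(62,8) + gcd(30,21) = 1+4+2+3 = 10.
By Pick's theorem A = I + B/2 − 1, so I = 1353 − 10/2 + 1 = 1349.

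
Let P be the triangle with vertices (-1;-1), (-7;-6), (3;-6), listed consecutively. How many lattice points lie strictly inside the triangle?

The shoelace formula gives twice the area as |((-1)·(-6) − (-7)·(-1)) + ((-7)·(-6) − 3·(-6)) + (3·(-1) − (-1)·(-6))| = 50, so the area is 25.
Summing gcd(|Δx|,|Δy|) over the edges gives the boundary count: gcd(6,5) + gcd(10,0) + gcd(4,5) = 1+10+1 = 12.
Pick's theorem gives I = A − B/2 + 1 = 25 − 12/2 + 1 = 20.

20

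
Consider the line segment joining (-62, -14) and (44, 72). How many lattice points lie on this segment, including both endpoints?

3

The number of lattice points on a segment between lattice points is gcd(|Δx|,|Δy|) + 1 = gcd(106,86) + 1 = 2 + 1 = 3.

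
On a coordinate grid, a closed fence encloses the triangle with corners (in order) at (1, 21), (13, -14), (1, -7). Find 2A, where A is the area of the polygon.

336

Using the shoelace formula, 2A = |(1·(-14) − 13·21) + (13·(-7) − 1·(-14)) + (1·21 − 1·(-7))| = 336, so the area is 168.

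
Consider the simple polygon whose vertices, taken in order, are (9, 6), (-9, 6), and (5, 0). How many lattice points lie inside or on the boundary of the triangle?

66

By the shoelace formula, twice the signed area is |(9·6 − (-9)·6) + ((-9)·0 − 5·6) + (5·6 − 9·0)| = 108, so the area is 54.
Along each edge there are gcd(|Δx|,|Δy|)+1 lattice points, so counting each shared vertex once the boundary has gcd(18,0) + gcd(14,6) + gcd(4,6) = 18+2+2 = 22.
Pick's theorem gives I = A − B/2 + 1 = 54 − 22/2 + 1 = 44, so the closed region contains I + B = 44 + 22 = 66 lattice points.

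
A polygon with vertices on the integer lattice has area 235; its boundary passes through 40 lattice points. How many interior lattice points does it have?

216

Pick's theorem A = I + B/2 − 1 rearranges to I = A − B/2 + 1 = 235 − 40/2 + 1 = 216.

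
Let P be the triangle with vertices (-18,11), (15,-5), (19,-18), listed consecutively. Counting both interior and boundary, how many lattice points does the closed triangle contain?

By the shoelace formula, twice the signed area is |((-18)·(-5) − 15·11) + (15·(-18) − 19·(-5)) + (19·11 − (-18)·(-18))| = 365, so the area is 365/2.
The number of boundary lattice points is Σ gcd(|Δx|,|Δy|) = gcd(33,16) + gcd(4,13) + gcd(37,29) = 1+1+1 = 3.
Pick's theorem gives I = A − B/2 + 1 = 365/2 − 3/2 + 1 = 182, so the closed region contains I + B = 182 + 3 = 185 lattice points.

185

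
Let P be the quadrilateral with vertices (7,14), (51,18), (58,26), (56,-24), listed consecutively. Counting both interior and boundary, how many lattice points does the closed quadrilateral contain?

Using the shoelace formula, 2A = |(7·18 − 51·14) + (51·26 − 58·18) + (58·(-24) − 56·26) + (56·14 − 7·(-24))| = 2202, so the area is 1101.
Summing gcd(|Δx|,|Δy|) over the edges gives the boundary count: gcd(44,4) + gcd(7,8) + gcd(2,50) + gcd(49,38) = 4+1+2+1 = 8.
Pick's theorem gives I = A − B/2 + 1 = 1101 − 8/2 + 1 = 1098, so the closed region contains I + B = 1098 + 8 = 1106 lattice points.

1106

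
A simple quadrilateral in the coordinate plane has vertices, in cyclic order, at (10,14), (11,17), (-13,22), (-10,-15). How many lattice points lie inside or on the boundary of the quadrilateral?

455

Using the shoelace formula, 2A = |[10·17 − 11·14] + [11·22 − (-13)·17] + [(-13)·(-15) − (-10)·22] + [(-10)·14 − 10·(-15)]| = 904, so the area is 452.
Along each edge there are gcd(|Δx|,|Δy|)+1 lattice points, so counting each shared vertex once the boundary has gcd(1,3) + gcd(24,5) + gcd(3,37) + gcd(20,29) = 1+1+1+1 = 4.
Pick's theorem gives I = A − B/2 + 1 = 452 − 4/2 + 1 = 451, so the closed region contains I + B = 451 + 4 = 455 lattice points.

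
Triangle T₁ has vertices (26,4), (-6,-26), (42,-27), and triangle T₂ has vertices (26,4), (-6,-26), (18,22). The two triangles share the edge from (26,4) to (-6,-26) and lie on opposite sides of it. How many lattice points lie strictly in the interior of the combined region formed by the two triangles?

1131

The union is the simple quadrilateral with vertices (26,4), (42,-27), (-6,-26), (18,22) in order.
By the shoelace formula, twice the signed area is |(26·(-27) − 42·4) + (42·(-26) − (-6)·(-27)) + ((-6)·22 − 18·(-26)) + (18·4 − 26·22)| = 2288, so the area is 1144.
Summing gcd(|Δx|,|Δy|) over the edges gives the boundary count: gcd(16,31) + gcd(48,1) + gcd(24,48) + gcd(8,18) = 1+1+24+2 = 28.
By Pick's theorem I = A − B/2 + 1 = 1144 − 28/2 + 1 = 1131.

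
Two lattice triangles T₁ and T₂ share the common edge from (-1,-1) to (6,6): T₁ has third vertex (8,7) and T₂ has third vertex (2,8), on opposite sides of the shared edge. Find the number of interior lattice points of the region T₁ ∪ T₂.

22

The union is the simple quadrilateral with vertices (-1,-1), (8,7), (6,6), (2,8) in order.
The shoelace formula gives twice the area as |[(-1)·7 − 8·(-1)] + [8·6 − 6·7] + [6·8 − 2·6] + [2·(-1) − (-1)·8]| = 49, so the area is 24.5.
Along each edge there are gcd(|Δx|,|Δy|)+1 lattice points, so counting each shared vertex once the boundary has gcd(9,8) + gcd(2,1) + gcd(4,2) + gcd(3,9) = 1+1+2+3 = 7.
By Pick's theorem I = A − B/2 + 1 = 24.5 − 7/2 + 1 = 22.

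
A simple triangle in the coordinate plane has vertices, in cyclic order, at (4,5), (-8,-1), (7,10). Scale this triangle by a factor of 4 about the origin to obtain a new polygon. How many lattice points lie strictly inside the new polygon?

321

By the shoelace formula, twice the signed area is |(4·(-1) − (-8)·5) + ((-8)·10 − 7·(-1)) + (7·5 − 4·10)| = 42, so the area is 21.
Along each edge there are gcd(|Δx|,|Δy|)+1 lattice points, so counting each shared vertex once the boundary has gcd(12,6) + gcd(15,11) + gcd(3,5) = 6+1+1 = 8.
Scaling by 4 multiplies the area by 4² = 16 (so the new area is 336) and multiplies the boundary lattice-point count by 4, giving 32.
By Pick's theorem, the interior count of the dilated polygon is 336 − 32/2 + 1 = 321.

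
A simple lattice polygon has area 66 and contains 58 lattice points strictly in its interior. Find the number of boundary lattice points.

Pick's theorem gives A = I + B/2 − 1, so B = 2(A − I + 1) = 2(66 − 58 + 1) = 18.

18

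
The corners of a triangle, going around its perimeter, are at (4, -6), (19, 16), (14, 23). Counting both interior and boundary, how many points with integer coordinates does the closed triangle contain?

110

Using the shoelace formula, 2A = |[4·16 − 19·(-6)] + [19·23 − 14·16] + [14·(-6) − 4·23]| = 215, so the area is 215/2.
The number of boundary lattice points is Σ gcd(|Δx|,|Δy|) = gcd(15,22) + gcd(5,7) + gcd(10,29) = 1+1+1 = 3.
Pick's theorem gives I = A − B/2 + 1 = 215/2 − 3/2 + 1 = 107, so the closed region contains I + B = 107 + 3 = 110 lattice points.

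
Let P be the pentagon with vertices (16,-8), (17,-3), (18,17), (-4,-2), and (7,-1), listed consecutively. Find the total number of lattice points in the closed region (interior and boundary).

224

The shoelace formula gives twice the area as |(16·(-3) − 17·(-8)) + (17·17 − 18·(-3)) + (18·(-2) − (-4)·17) + ((-4)·(-1) − 7·(-2)) + (7·(-8) − 16·(-1))| = 441, so the area is 441/2.
Along each edge there are gcd(|Δx|,|Δy|)+1 lattice points, so counting each shared vertex once the boundary has gcd(1,5) + gcd(1,20) + gcd(22,19) + gcd(11,1) + gcd(9,7) = 1+1+1+1+1 = 5.
Pick's theorem gives I = A − B/2 + 1 = 441/2 − 5/2 + 1 = 219, so the closed region contains I + B = 219 + 5 = 224 lattice points.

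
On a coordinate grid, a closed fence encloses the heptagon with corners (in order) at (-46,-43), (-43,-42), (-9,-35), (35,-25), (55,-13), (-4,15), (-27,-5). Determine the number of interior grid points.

2841

By the shoelace formula, twice the signed area is |((-46)·(-42) − (-43)·(-43)) + ((-43)·(-35) − (-9)·(-42)) + ((-9)·(-25) − 35·(-35)) + (35·(-13) − 55·(-25)) + (55·15 − (-4)·(-13)) + ((-4)·(-5) − (-27)·15) + ((-27)·(-43) − (-46)·(-5))| = 5709, so the area is 2854.5.
The number of boundary lattice points is Σ gcd(|Δx|,|Δy|) = gcd(3,1) + gcd(34,7) + gcd(44,10) + gcd(20,12) + gcd(59,28) + gcd(23,20) + gcd(19,38) = 1+1+2+4+1+1+19 = 29.
Pick's theorem gives I = A − B/2 + 1 = 2854.5 − 29/2 + 1 = 2841.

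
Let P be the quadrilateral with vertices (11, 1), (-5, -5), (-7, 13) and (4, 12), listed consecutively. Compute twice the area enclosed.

By the shoelace formula, twice the signed area is |(11·(-5) − (-5)·1) + ((-5)·13 − (-7)·(-5)) + ((-7)·12 − 4·13) + (4·1 − 11·12)| = 414, so the area is 207.

414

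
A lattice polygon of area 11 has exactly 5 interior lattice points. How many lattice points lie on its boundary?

14

Pick's theorem gives A = I + B/2 − 1, so B = 2(A − I + 1) = 2(11 − 5 + 1) = 14.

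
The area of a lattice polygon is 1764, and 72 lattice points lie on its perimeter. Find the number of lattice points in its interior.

1729

From Pick's theorem, I = A − B/2 + 1 = 1764 − 72/2 + 1 = 1729.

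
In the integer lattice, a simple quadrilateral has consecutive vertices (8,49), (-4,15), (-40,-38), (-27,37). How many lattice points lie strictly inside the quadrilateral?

Using the shoelace formula, 2A = |(8·15 − (-4)·49) + ((-4)·(-38) − (-40)·15) + ((-40)·37 − (-27)·(-38)) + ((-27)·49 − 8·37)| = 3057, so the area is 1528.5.
The number of boundary lattice points is Σ gcd(|Δx|,|Δy|) = gcd(12,34) + gcd(36,53) + gcd(13,75) + gcd(35,12) = 2+1+1+1 = 5.
By Pick's theorem A = I + B/2 − 1, so I = 1528.5 − 5/2 + 1 = 1527.

1527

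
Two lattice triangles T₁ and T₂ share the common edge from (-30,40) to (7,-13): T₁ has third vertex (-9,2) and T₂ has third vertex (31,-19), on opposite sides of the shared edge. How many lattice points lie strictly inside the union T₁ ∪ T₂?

668

The union is the simple quadrilateral with vertices (-30,40), (-9,2), (7,-13), (31,-19) in order.
By the shoelace formula, twice the signed area is |[(-30)·2 − (-9)·40] + [(-9)·(-13) − 7·2] + [7·(-19) − 31·(-13)] + [31·40 − (-30)·(-19)]| = 1343, so the area is 1343/2.
The number of boundary lattice points is Σ gcd(|Δx|,|Δy|) = gcd(21,38) + gcd(16,15) + gcd(24,6) + gcd(61,59) = 1+1+6+1 = 9.
By Pick's theorem I = A − B/2 + 1 = 1343/2 − 9/2 + 1 = 668.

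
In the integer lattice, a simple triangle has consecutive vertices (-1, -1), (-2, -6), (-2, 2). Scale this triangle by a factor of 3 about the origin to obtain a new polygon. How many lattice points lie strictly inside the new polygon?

By the shoelace formula, twice the signed area is |((-1)·(-6) − (-2)·(-1)) + ((-2)·2 − (-2)·(-6)) + ((-2)·(-1) − (-1)·2)| = 8, so the area is 4.
Summing gcd(|Δx|,|Δy|) over the edges gives the boundary count: gcd(1,5) + gcd(0,8) + gcd(1,3) = 1+8+1 = 10.
Scaling by 3 multiplies the area by 3² = 9 (so the new area is 36) and multiplies the boundary lattice-point count by 3, giving 30.
By Pick's theorem, the interior count of the dilated polygon is 36 − 30/2 + 1 = 22.

22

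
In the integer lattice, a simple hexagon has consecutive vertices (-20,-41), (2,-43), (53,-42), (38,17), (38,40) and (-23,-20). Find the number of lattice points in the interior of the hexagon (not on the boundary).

3591

By the shoelace formula, twice the signed area is |((-20)·(-43) − 2·(-41)) + (2·(-42) − 53·(-43)) + (53·17 − 38·(-42)) + (38·40 − 38·17) + (38·(-20) − (-23)·40) + ((-23)·(-41) − (-20)·(-20))| = 7211, so the area is 3605.5.
Summing gcd(|Δx|,|Δy|) over the edges gives the boundary count: gcd(22,2) + gcd(51,1) + gcd(15,59) + gcd(0,23) + gcd(61,60) + gcd(3,21) = 2+1+1+23+1+3 = 31.
By Pick's theorem A = I + B/2 − 1, so I = 3605.5 − 31/2 + 1 = 3591.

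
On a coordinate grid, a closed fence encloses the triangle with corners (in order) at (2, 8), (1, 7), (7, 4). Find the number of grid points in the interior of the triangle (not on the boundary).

Using the shoelace formula, 2A = |(2·7 − 1·8) + (1·4 − 7·7) + (7·8 − 2·4)| = 9, so the area is 4.5.
Summing gcd(|Δx|,|Δy|) over the edges gives the boundary count: gcd(1,1) + gcd(6,3) + gcd(5,4) = 1+3+1 = 5.
By Pick's theorem A = I + B/2 − 1, so I = 4.5 − 5/2 + 1 = 3.

3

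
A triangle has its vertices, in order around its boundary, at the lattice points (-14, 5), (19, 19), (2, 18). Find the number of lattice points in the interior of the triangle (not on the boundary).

Using the shoelace formula, 2A = |[(-14)·19 − 19·5] + [19·18 − 2·19] + [2·5 − (-14)·18]| = 205, so the area is 102.5.
The number of boundary lattice points is Σ gcd(|Δx|,|Δy|) = gcd(33,14) + gcd(17,1) + gcd(16,13) = 1+1+1 = 3.
Pick's theorem gives I = A − B/2 + 1 = 102.5 − 3/2 + 1 = 102.

102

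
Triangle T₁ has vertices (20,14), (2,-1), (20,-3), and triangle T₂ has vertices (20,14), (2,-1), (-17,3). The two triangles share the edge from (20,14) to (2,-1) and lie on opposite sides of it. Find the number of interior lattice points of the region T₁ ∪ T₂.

The union is the simple quadrilateral with vertices (20,14), (20,-3), (2,-1), (-17,3) in order.
Using the shoelace formula, 2A = |[20·(-3) − 20·14] + [20·(-1) − 2·(-3)] + [2·3 − (-17)·(-1)] + [(-17)·14 − 20·3]| = 663, so the area is 663/2.
The number of boundary lattice points is Σ gcd(|Δx|,|Δy|) = gcd(0,17) + gcd(18,2) + gcd(19,4) + gcd(37,11) = 17+2+1+1 = 21.
By Pick's theorem I = A − B/2 + 1 = 663/2 − 21/2 + 1 = 322.

322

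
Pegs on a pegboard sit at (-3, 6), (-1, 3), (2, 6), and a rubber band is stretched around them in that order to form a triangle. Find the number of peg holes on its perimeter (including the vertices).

9

The number of boundary lattice points is Σ gcd(|Δx|,|Δy|) = gcd(2,3) + gcd(3,3) + gcd(5,0) = 1+3+5 = 9.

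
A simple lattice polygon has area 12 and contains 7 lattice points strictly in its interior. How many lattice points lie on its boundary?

12

Pick's theorem gives A = I + B/2 − 1, so B = 2(A − I + 1) = 2(12 − 7 + 1) = 12.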